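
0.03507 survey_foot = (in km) 1.069e-05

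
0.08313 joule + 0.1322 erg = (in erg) 8.313e+05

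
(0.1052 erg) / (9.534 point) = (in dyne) 0.3128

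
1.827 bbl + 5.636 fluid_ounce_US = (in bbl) 1.828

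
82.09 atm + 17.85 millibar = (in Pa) 8.32e+06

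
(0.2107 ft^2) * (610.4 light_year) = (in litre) 1.13e+20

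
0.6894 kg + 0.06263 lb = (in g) 717.8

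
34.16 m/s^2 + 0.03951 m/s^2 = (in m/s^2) 34.2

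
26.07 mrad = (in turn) 0.004149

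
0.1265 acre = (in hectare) 0.05119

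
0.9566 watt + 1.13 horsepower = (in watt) 843.6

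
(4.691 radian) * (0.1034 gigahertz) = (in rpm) 4.632e+09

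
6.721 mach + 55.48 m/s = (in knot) 4556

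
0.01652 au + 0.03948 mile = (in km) 2.471e+06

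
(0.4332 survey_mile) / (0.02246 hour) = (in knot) 16.76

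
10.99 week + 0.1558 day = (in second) 6.66e+06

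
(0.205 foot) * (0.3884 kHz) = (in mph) 54.29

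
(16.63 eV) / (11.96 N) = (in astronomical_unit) 1.489e-30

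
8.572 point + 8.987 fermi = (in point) 8.572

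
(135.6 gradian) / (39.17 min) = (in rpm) 0.008655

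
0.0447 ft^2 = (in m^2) 0.004153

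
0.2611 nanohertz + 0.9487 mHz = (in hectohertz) 9.487e-06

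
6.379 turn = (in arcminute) 1.378e+05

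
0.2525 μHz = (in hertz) 2.525e-07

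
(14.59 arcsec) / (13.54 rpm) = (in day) 5.774e-10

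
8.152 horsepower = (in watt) 6079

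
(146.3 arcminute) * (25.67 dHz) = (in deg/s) 6.259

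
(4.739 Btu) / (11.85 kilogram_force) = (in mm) 4.303e+04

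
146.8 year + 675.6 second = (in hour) 1.286e+06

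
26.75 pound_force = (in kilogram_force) 12.13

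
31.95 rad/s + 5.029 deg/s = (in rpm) 305.9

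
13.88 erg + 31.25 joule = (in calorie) 7.469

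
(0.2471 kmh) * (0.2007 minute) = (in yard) 0.9039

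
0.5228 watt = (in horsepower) 0.0007011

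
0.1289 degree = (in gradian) 0.1432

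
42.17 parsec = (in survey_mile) 8.085e+14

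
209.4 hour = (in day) 8.725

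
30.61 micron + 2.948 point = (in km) 1.071e-06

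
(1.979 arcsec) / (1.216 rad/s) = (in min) 1.315e-07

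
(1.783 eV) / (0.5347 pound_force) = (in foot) 3.94e-19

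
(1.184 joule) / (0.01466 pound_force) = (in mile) 0.01128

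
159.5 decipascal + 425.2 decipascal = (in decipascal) 584.7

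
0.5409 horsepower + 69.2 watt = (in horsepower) 0.6337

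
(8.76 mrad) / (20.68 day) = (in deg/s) 2.809e-07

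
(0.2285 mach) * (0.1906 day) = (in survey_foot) 4.204e+06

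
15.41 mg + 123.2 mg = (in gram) 0.1386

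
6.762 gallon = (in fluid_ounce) 865.5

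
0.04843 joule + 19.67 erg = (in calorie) 0.01158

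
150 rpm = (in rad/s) 15.71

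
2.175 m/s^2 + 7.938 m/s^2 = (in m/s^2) 10.11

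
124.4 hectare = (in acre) 307.4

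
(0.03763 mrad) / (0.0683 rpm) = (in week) 8.699e-09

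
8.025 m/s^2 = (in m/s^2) 8.025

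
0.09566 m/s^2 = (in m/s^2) 0.09566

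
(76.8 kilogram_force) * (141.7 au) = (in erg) 1.597e+23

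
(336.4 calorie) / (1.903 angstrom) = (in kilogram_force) 7.542e+11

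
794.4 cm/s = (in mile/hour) 17.77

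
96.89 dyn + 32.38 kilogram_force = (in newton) 317.5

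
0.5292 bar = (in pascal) 5.292e+04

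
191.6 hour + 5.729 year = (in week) 299.9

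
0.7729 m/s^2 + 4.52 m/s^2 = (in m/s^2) 5.293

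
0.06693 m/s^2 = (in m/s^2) 0.06693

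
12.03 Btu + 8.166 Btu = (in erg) 2.131e+11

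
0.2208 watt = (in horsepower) 0.0002961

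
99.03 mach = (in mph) 7.543e+04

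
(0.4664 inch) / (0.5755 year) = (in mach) 1.917e-12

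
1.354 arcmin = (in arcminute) 1.354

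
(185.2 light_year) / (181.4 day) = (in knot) 2.173e+11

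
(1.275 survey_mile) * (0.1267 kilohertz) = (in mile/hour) 5.816e+05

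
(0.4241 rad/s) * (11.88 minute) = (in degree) 1.732e+04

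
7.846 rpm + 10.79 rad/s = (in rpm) 110.9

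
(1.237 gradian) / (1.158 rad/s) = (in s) 0.01678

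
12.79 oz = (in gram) 362.6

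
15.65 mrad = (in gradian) 0.9963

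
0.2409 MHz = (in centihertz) 2.409e+07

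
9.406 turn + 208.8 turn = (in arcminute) 4.713e+06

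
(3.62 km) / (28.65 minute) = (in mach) 0.006185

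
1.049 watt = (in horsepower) 0.001407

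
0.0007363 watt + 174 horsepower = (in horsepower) 174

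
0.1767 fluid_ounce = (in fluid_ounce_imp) 0.1839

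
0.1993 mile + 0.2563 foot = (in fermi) 3.208e+17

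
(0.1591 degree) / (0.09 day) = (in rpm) 3.41e-06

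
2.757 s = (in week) 4.559e-06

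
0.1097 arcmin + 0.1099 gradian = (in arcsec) 362.7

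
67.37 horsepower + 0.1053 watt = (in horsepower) 67.37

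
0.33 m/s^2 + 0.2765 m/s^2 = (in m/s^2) 0.6065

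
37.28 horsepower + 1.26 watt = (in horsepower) 37.28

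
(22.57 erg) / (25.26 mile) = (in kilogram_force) 5.661e-12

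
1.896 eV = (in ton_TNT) 7.26e-29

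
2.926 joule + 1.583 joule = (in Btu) 0.004274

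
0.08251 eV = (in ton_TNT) 3.16e-30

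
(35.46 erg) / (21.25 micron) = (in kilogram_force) 0.01702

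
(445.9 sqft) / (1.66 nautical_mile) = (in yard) 0.01474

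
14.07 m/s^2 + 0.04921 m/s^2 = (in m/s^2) 14.12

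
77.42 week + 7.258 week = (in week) 84.68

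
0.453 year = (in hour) 3968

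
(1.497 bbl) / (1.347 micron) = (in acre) 43.66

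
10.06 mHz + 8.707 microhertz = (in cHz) 1.007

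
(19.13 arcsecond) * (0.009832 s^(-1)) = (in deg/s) 5.225e-05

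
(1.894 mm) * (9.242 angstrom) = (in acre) 4.325e-16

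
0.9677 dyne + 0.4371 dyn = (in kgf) 1.432e-06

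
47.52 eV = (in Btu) 7.216e-21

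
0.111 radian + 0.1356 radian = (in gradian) 15.7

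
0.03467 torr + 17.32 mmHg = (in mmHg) 17.35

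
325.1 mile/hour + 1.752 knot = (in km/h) 526.4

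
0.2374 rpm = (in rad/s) 0.02486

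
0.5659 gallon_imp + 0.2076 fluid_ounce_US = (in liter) 2.579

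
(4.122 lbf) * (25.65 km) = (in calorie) 1.124e+05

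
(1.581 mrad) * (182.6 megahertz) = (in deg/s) 1.654e+07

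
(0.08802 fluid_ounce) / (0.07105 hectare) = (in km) 3.664e-12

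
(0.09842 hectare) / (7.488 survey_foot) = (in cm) 4.312e+04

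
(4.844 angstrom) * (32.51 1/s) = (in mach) 4.625e-11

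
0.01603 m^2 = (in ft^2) 0.1725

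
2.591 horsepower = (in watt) 1932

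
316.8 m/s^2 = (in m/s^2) 316.8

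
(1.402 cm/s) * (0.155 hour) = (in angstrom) 7.823e+10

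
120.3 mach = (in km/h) 1.475e+05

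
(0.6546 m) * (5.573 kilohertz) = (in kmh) 1.313e+04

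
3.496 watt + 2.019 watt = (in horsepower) 0.007396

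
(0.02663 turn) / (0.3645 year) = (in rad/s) 1.456e-08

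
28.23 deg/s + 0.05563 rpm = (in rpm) 4.761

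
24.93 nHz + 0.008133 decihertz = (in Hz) 0.0008133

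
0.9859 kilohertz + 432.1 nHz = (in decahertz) 98.59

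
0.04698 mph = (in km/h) 0.07561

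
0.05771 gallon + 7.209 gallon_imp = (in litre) 32.99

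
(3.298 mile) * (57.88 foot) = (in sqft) 1.008e+06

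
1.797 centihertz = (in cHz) 1.797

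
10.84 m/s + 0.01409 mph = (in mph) 24.26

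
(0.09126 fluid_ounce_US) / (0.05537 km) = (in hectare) 4.874e-12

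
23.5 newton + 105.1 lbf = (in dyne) 4.91e+07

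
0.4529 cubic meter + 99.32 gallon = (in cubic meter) 0.8289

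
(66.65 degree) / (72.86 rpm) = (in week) 2.521e-07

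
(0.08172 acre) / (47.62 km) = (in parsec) 2.251e-19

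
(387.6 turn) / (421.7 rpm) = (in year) 1.749e-06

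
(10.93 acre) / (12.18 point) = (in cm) 1.029e+09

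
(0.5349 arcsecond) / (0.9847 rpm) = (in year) 7.975e-13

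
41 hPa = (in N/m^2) 4100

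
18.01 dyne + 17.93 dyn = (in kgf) 3.665e-05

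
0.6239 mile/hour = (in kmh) 1.004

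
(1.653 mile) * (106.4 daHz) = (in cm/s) 2.831e+08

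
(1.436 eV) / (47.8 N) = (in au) 3.217e-32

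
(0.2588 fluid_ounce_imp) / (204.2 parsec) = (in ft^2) 1.256e-23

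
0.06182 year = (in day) 22.56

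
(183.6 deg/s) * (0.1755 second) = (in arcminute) 1933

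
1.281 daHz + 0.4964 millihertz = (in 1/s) 12.81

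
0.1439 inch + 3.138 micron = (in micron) 3658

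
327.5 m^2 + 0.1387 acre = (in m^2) 888.8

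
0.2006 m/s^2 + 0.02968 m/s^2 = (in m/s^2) 0.2303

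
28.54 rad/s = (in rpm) 272.5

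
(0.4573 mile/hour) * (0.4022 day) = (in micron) 7.104e+09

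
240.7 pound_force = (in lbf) 240.7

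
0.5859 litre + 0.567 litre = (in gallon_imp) 0.2536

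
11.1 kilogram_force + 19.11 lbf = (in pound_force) 43.58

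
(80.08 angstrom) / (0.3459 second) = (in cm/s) 2.315e-06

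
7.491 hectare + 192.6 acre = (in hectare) 85.43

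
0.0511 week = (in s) 3.091e+04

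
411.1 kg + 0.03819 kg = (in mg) 4.111e+08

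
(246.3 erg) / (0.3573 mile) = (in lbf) 9.629e-09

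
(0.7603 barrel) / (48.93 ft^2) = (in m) 0.02659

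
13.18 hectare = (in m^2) 1.318e+05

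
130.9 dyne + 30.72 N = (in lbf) 6.906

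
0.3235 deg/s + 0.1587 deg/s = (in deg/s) 0.4822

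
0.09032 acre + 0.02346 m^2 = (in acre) 0.09033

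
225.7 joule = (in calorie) 53.94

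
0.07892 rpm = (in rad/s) 0.008264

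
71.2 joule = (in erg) 7.12e+08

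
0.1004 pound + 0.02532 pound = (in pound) 0.1257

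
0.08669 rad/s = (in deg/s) 4.967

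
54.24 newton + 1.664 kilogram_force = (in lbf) 15.86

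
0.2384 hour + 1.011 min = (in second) 918.9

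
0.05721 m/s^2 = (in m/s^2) 0.05721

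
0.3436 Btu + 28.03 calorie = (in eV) 2.995e+21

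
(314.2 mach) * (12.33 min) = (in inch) 3.116e+09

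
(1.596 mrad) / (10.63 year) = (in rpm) 4.546e-11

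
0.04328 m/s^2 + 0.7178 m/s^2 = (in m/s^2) 0.7611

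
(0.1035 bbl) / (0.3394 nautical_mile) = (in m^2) 2.618e-05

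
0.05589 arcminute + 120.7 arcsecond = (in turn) 9.572e-05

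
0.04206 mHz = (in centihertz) 0.004206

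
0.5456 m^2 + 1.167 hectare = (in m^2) 1.167e+04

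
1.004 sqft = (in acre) 2.305e-05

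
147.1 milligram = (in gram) 0.1471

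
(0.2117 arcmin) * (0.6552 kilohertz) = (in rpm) 0.3853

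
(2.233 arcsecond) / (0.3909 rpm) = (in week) 4.373e-10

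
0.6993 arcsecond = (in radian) 3.39e-06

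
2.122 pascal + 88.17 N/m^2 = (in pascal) 90.29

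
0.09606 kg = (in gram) 96.06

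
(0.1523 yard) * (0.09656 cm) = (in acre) 3.323e-08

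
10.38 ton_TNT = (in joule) 4.343e+10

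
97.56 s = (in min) 1.626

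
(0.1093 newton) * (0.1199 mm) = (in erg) 131.1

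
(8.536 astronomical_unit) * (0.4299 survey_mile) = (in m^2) 8.835e+14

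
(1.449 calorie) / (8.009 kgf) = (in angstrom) 7.719e+08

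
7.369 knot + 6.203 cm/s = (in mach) 0.01132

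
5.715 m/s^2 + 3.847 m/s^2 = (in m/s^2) 9.562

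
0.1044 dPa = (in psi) 1.514e-06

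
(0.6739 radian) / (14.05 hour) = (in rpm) 0.0001272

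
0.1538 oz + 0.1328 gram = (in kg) 0.004493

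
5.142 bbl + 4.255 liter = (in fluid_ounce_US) 2.779e+04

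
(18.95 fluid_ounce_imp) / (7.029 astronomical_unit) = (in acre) 1.265e-19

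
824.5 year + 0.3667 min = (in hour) 7.223e+06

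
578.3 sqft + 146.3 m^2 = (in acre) 0.04943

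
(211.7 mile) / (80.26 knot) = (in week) 0.01364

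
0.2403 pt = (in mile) 5.268e-08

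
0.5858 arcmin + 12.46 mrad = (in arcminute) 43.42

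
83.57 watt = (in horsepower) 0.1121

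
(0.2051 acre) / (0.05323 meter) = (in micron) 1.559e+10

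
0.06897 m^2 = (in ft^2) 0.7424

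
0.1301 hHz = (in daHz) 1.301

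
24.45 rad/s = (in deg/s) 1401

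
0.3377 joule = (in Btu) 0.0003201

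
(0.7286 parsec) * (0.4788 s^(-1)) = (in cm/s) 1.076e+18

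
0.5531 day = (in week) 0.07901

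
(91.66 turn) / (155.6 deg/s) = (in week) 0.0003506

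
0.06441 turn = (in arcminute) 1391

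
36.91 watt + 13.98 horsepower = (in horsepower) 14.03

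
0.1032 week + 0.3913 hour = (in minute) 1064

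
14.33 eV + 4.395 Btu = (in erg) 4.637e+10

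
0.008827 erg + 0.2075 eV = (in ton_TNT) 2.11e-19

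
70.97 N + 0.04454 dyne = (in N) 70.97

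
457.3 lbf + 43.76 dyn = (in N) 2034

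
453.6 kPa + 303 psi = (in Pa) 2.543e+06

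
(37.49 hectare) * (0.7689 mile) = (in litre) 4.639e+11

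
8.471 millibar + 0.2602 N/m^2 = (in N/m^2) 847.4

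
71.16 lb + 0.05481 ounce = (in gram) 3.228e+04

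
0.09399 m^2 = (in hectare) 9.399e-06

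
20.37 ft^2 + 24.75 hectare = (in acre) 61.16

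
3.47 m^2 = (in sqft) 37.35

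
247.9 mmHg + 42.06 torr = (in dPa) 3.866e+05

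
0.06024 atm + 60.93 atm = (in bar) 61.8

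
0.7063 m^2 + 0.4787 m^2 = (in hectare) 0.0001185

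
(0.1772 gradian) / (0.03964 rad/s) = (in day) 8.127e-07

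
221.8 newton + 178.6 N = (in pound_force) 90.01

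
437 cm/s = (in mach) 0.01283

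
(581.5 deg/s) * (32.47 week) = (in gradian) 1.269e+10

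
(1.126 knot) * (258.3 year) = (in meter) 4.719e+09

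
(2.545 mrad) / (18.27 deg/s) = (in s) 0.007981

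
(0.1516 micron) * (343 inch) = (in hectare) 1.321e-10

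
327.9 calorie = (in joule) 1372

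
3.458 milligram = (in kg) 3.458e-06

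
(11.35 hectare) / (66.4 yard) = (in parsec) 6.058e-14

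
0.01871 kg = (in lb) 0.04125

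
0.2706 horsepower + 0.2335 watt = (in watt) 202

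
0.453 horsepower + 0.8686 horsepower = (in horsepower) 1.322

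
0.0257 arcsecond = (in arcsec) 0.0257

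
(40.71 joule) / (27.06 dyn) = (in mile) 93.48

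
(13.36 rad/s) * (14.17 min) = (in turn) 1808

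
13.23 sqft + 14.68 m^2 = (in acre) 0.003931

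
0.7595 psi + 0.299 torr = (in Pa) 5276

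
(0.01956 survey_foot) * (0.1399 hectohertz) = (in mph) 0.1866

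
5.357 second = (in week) 8.857e-06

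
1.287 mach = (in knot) 851.8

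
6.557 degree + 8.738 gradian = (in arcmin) 865.3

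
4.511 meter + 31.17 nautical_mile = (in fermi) 5.773e+19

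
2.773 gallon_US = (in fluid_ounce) 354.9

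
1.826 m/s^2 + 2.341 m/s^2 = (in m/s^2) 4.167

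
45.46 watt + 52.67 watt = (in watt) 98.13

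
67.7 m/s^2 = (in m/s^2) 67.7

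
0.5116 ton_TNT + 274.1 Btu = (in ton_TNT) 0.5117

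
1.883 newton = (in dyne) 1.883e+05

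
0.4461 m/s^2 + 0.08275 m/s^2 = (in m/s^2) 0.5289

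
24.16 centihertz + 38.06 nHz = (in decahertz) 0.02416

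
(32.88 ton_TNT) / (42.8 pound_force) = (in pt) 2.048e+12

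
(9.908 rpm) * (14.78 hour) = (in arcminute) 1.898e+08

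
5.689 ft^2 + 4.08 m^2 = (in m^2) 4.609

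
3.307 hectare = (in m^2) 3.307e+04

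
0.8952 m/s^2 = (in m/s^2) 0.8952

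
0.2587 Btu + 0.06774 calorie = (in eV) 1.705e+21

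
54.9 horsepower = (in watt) 4.094e+04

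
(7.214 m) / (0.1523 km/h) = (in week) 0.0002819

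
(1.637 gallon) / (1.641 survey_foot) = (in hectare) 1.239e-06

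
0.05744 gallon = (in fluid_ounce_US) 7.352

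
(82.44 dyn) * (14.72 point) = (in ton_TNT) 1.023e-15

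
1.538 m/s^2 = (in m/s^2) 1.538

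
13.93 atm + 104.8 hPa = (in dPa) 1.422e+07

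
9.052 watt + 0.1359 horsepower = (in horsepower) 0.148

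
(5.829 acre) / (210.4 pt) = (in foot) 1.043e+06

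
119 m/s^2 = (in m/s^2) 119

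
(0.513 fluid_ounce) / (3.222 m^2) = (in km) 4.709e-09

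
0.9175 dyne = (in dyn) 0.9175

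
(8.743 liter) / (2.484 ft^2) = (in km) 3.789e-05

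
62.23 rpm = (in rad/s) 6.517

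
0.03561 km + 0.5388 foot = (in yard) 39.12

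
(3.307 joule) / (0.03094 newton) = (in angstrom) 1.069e+12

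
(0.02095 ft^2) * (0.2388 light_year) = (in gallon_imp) 9.672e+14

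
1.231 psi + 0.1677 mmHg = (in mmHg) 63.83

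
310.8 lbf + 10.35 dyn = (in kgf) 141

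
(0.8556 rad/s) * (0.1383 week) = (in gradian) 4.556e+06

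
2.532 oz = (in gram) 71.78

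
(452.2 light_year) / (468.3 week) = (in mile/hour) 3.379e+10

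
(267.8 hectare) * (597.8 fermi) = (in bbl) 1.007e-05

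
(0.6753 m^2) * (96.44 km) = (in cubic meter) 6.513e+04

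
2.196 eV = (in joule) 3.518e-19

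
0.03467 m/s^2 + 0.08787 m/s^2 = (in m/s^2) 0.1225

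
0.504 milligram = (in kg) 5.04e-07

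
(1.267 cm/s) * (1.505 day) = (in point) 4.67e+06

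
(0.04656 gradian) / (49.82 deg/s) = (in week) 1.391e-09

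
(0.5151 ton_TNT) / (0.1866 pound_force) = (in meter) 2.596e+09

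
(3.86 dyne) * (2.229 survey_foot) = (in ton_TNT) 6.268e-15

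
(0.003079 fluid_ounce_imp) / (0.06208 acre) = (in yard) 3.808e-10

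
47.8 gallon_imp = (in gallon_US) 57.41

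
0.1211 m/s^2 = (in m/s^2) 0.1211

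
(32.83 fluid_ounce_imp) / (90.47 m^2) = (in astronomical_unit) 6.892e-17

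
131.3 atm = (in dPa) 1.33e+08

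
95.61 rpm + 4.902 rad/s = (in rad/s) 14.91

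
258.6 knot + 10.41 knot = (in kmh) 498.2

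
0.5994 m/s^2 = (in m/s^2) 0.5994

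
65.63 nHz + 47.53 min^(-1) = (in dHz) 7.922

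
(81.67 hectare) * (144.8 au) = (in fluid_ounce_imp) 6.226e+23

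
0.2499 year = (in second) 7.881e+06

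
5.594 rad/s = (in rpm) 53.42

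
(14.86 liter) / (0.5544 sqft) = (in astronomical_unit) 1.929e-12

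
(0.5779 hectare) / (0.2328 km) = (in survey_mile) 0.01542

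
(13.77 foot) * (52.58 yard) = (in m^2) 201.8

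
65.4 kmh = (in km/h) 65.4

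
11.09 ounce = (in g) 314.4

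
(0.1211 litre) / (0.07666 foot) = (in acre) 1.281e-06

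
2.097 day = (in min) 3020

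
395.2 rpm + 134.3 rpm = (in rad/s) 55.45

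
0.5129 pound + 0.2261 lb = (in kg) 0.3352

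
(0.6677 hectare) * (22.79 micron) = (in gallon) 40.2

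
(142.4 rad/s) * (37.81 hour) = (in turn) 3.085e+06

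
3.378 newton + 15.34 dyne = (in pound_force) 0.7594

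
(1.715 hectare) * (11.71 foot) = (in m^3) 6.121e+04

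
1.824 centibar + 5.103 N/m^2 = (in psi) 0.2653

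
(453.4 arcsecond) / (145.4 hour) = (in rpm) 4.01e-08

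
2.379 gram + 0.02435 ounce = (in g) 3.069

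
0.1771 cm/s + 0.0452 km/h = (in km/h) 0.05158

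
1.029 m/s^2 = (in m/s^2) 1.029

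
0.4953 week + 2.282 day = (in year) 0.01575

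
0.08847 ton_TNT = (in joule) 3.702e+08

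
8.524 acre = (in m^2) 3.45e+04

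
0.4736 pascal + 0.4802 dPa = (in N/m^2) 0.5216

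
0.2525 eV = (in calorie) 9.669e-21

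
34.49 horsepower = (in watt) 2.572e+04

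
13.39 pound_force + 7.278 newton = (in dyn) 6.684e+06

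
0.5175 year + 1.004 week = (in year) 0.5368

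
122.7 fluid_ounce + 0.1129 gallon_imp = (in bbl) 0.02605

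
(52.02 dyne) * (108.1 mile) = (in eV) 5.649e+20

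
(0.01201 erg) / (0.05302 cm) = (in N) 2.265e-06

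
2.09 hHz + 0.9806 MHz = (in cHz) 9.808e+07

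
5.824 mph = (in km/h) 9.373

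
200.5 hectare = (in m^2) 2.005e+06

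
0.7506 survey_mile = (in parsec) 3.915e-14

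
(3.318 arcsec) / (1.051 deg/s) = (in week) 1.45e-09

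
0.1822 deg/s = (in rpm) 0.03037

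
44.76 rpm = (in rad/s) 4.687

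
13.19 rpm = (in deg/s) 79.14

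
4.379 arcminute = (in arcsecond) 262.7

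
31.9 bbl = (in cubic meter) 5.072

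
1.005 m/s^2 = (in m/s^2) 1.005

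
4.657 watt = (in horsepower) 0.006245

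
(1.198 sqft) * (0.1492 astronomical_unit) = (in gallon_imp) 5.464e+11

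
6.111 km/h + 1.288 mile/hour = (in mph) 5.085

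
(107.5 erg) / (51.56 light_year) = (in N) 2.204e-23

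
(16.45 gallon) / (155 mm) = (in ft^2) 4.324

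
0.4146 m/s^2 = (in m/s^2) 0.4146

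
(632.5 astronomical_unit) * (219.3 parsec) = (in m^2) 6.403e+32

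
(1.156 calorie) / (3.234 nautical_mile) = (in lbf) 0.0001815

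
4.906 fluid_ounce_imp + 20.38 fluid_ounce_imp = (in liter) 0.7185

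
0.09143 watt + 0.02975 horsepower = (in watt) 22.28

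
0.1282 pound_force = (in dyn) 5.703e+04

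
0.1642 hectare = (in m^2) 1642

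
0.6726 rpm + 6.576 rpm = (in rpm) 7.249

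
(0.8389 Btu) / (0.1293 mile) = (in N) 4.253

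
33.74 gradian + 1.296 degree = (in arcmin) 1900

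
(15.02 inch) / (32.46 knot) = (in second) 0.02285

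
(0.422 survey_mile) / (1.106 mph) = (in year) 4.356e-05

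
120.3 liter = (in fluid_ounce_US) 4068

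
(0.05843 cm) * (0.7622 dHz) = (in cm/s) 0.004454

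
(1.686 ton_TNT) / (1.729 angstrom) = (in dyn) 4.08e+24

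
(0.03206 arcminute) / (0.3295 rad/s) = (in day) 3.276e-10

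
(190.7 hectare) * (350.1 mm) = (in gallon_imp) 1.469e+08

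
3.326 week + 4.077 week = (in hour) 1244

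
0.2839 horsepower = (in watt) 211.7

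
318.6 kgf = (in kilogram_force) 318.6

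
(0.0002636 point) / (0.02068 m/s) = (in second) 4.497e-06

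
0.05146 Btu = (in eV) 3.389e+20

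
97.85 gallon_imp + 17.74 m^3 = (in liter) 1.818e+04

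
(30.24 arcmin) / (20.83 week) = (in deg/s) 4.001e-08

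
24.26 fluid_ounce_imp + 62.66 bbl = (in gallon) 2632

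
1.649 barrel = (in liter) 262.2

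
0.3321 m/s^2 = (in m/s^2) 0.3321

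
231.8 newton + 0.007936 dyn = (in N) 231.8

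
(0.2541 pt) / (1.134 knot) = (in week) 2.541e-10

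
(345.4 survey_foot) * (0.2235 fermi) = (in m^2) 2.353e-14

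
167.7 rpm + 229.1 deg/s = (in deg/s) 1235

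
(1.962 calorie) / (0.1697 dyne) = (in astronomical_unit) 3.234e-05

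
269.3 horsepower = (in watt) 2.008e+05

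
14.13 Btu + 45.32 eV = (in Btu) 14.13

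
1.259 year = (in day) 459.5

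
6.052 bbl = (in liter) 962.2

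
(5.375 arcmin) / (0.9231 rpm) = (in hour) 4.493e-06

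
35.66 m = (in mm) 3.566e+04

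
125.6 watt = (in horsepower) 0.1684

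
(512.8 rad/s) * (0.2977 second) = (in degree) 8747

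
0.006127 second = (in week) 1.013e-08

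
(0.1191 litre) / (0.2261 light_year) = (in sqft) 5.993e-19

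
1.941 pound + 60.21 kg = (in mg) 6.109e+07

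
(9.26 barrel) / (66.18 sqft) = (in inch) 9.427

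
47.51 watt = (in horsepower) 0.06371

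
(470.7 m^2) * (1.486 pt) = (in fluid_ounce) 8344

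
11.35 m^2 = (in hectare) 0.001135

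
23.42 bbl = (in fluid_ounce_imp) 1.31e+05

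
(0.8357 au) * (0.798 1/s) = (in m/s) 9.977e+10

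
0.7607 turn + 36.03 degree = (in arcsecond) 1.116e+06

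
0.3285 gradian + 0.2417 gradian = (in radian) 0.008957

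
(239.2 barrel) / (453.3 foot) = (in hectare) 2.752e-05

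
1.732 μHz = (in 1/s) 1.732e-06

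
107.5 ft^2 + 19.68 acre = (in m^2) 7.965e+04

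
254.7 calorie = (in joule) 1066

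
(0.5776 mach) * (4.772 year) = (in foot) 9.71e+10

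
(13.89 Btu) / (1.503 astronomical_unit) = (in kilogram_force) 6.646e-09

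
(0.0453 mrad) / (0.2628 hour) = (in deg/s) 2.743e-06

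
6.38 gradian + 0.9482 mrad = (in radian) 0.1012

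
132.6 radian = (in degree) 7597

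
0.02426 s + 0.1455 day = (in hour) 3.492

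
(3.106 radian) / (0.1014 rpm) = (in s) 292.5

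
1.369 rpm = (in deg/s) 8.214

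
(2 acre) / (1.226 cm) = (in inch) 2.599e+07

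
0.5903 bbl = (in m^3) 0.09385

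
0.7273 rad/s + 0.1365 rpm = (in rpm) 7.082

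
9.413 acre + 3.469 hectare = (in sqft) 7.834e+05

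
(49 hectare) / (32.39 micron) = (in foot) 4.963e+10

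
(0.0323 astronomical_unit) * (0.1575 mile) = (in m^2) 1.225e+12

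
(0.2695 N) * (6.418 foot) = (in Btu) 0.0004997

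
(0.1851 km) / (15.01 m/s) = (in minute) 0.2055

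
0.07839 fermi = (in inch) 3.086e-15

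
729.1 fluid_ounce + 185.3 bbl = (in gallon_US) 7788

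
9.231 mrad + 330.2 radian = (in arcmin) 1.135e+06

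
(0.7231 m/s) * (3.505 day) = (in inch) 8.621e+06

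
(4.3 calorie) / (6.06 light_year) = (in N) 3.138e-16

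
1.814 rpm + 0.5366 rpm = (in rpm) 2.351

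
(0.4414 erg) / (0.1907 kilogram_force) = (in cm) 2.36e-06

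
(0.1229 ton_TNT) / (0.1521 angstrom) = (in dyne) 3.381e+24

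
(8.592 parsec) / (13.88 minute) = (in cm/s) 3.183e+16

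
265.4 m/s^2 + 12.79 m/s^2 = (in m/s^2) 278.2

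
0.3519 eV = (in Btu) 5.344e-23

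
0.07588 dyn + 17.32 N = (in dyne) 1.732e+06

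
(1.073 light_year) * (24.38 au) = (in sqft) 3.985e+29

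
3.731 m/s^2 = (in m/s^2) 3.731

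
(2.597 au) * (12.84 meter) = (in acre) 1.233e+09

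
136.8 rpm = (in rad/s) 14.33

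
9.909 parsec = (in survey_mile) 1.9e+14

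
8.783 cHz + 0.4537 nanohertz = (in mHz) 87.83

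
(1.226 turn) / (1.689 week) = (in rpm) 7.201e-05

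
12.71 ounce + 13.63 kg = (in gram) 1.399e+04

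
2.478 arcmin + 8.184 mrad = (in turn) 0.001417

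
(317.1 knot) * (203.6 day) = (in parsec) 9.3e-08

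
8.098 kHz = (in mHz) 8.098e+06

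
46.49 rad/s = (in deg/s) 2664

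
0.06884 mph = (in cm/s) 3.077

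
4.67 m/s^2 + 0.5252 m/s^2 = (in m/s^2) 5.195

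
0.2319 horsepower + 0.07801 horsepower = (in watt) 231.1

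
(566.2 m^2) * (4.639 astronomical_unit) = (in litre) 3.929e+17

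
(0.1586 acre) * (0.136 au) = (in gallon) 3.45e+15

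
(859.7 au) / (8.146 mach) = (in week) 7.667e+04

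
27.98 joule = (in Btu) 0.02652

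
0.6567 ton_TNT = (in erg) 2.748e+16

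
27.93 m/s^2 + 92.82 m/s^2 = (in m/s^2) 120.8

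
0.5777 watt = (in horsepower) 0.0007747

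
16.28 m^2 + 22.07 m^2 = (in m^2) 38.35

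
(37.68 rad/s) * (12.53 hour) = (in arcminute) 5.843e+09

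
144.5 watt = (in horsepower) 0.1938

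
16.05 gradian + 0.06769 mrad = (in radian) 0.2522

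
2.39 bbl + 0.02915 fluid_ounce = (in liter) 380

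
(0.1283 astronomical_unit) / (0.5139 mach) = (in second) 1.097e+08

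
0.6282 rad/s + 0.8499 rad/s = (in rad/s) 1.478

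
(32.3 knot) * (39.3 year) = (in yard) 2.252e+10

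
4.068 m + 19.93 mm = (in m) 4.088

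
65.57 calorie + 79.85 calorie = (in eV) 3.798e+21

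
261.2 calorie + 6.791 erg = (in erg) 1.093e+10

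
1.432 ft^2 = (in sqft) 1.432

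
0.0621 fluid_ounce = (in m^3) 1.837e-06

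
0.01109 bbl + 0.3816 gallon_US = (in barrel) 0.02018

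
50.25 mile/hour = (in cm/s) 2246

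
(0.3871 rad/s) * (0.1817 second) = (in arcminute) 241.8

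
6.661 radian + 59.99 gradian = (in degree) 435.6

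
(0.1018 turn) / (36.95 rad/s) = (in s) 0.01731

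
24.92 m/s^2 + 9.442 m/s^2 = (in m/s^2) 34.36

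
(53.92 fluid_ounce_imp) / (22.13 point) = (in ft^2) 2.112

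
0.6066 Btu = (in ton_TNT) 1.53e-07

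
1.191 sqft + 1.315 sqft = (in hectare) 2.328e-05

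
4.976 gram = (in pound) 0.01097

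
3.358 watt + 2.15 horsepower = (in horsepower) 2.155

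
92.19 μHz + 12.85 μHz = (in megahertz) 1.05e-10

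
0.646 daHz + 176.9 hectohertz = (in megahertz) 0.0177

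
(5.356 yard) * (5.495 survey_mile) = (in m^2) 4.331e+04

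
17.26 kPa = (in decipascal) 1.726e+05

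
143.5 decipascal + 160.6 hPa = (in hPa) 160.7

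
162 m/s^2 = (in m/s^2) 162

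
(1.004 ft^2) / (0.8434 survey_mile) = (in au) 4.594e-16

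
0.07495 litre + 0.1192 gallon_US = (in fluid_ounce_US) 17.79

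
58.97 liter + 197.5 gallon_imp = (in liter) 956.8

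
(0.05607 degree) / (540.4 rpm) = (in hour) 4.804e-09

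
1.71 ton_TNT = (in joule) 7.155e+09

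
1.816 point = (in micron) 640.6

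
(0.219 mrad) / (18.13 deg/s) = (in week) 1.144e-09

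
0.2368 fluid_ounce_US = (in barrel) 4.405e-05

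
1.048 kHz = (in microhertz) 1.048e+09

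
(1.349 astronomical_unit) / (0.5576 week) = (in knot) 1.163e+06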